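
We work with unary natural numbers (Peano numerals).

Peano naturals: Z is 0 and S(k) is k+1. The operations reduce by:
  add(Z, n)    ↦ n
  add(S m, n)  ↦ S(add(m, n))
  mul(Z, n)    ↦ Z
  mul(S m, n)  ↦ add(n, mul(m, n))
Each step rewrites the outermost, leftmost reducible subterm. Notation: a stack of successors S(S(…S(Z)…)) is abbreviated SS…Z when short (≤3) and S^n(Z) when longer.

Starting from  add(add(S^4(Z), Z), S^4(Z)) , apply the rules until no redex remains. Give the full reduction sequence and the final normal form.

Answer: normal form = S^8(Z)  (in 10 steps)

Reduction:
  start: add(add(S^4(Z), Z), S^4(Z))
  →1  add(S(add(SSSZ, Z)), S^4(Z))
  →2  S(add(add(SSSZ, Z), S^4(Z)))
  →3  S(add(S(add(SSZ, Z)), S^4(Z)))
  →4  S(S(add(add(SSZ, Z), S^4(Z))))
  →5  S(S(add(S(add(SZ, Z)), S^4(Z))))
  →6  S(S(S(add(add(SZ, Z), S^4(Z)))))
  →7  S(S(S(add(S(add(Z, Z)), S^4(Z)))))
  →8  S(S(S(S(add(add(Z, Z), S^4(Z))))))
  →9  S(S(S(S(add(Z, S^4(Z))))))
  →10  S^8(Z)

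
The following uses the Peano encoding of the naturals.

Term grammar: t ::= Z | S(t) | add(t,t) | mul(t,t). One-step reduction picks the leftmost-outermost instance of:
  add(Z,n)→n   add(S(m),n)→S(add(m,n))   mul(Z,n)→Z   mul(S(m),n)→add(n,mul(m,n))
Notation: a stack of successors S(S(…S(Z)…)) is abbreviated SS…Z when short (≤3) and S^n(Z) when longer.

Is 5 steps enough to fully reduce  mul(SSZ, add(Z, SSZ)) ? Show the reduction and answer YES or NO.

  start: mul(SSZ, add(Z, SSZ))
  [1] add(add(Z, SSZ), mul(SZ, add(Z, SSZ)))
  [2] add(SSZ, mul(SZ, add(Z, SSZ)))
  [3] S(add(SZ, mul(SZ, add(Z, SSZ))))
  [4] S(S(add(Z, mul(SZ, add(Z, SSZ)))))
  [5] S(S(mul(SZ, add(Z, SSZ))))

Answer: NO — after 5 steps the term is S(S(mul(SZ, add(Z, SSZ)))), not yet normal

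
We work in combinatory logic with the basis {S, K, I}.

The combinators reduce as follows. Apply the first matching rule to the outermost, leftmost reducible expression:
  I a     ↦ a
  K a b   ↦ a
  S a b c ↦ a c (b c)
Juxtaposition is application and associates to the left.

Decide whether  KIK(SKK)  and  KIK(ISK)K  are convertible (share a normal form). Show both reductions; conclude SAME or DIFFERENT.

Answer: SAME — A ⇓ SKK, B ⇓ SKK

Derivation:
Term A:
  start: KIK(SKK)
  [1] I(SKK)
  [2] SKK

Term B:
  start: KIK(ISK)K
  [1] I(ISK)K
  [2] ISKK
  [3] SKK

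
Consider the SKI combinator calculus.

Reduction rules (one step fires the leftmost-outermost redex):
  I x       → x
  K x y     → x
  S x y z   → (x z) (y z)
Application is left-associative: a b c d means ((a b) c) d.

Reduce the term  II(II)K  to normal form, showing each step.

Answer: normal form = K  (in 4 steps)

Reduction:
  start: II(II)K
  [1] I(II)K
  [2] IIK
  [3] IK
  [4] K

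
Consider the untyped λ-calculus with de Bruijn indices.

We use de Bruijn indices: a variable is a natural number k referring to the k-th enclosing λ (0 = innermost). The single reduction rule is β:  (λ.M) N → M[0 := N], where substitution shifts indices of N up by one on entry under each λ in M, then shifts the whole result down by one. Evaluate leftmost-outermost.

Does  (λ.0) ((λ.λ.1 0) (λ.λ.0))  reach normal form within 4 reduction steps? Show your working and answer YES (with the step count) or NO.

Answer: YES — reaches normal form λ.λ.0 in 3 ≤ 4 steps

Reduction:
  start: (λ.0) ((λ.λ.1 0) (λ.λ.0))
  →1  (λ.λ.1 0) (λ.λ.0)
  →2  λ.(λ.λ.0) 0
  →3  λ.λ.0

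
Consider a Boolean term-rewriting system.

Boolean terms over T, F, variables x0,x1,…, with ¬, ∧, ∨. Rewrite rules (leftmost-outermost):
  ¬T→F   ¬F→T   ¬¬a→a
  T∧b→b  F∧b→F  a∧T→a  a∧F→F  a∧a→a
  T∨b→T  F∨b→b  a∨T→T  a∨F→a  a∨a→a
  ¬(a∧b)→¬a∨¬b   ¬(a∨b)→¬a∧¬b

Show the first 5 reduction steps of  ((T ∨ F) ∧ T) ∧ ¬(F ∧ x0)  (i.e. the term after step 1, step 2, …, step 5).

  start: ((T ∨ F) ∧ T) ∧ ¬(F ∧ x0)
  [1] (T ∨ F) ∧ ¬(F ∧ x0)
  [2] T ∧ ¬(F ∧ x0)
  [3] ¬(F ∧ x0)
  [4] ¬F ∨ ¬x0
  [5] T ∨ ¬x0

Answer: after 5 steps: T ∨ ¬x0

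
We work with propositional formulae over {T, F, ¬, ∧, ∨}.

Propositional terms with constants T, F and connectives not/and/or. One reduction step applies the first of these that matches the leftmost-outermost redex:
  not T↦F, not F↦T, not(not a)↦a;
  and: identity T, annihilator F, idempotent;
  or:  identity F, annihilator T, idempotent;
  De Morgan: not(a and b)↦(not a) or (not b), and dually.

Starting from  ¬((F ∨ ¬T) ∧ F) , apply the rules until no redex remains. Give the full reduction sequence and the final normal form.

Answer: normal form = T  (in 6 steps)

Working:
  start: ¬((F ∨ ¬T) ∧ F)
  [1] ¬(F ∨ ¬T) ∨ ¬F
  [2] (¬F ∧ ¬¬T) ∨ ¬F
  [3] (T ∧ ¬¬T) ∨ ¬F
  [4] ¬¬T ∨ ¬F
  [5] T ∨ ¬F
  [6] T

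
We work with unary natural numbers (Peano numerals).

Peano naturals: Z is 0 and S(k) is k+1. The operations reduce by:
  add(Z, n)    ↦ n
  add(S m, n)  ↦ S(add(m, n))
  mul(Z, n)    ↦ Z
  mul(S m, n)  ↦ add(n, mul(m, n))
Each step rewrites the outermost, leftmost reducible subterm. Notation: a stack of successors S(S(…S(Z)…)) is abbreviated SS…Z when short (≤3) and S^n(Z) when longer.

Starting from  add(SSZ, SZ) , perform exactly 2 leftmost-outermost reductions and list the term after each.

Answer: after 2 steps: S(S(add(Z, SZ)))

Reduction:
  start: add(SSZ, SZ)
  [1] S(add(SZ, SZ))
  [2] S(S(add(Z, SZ)))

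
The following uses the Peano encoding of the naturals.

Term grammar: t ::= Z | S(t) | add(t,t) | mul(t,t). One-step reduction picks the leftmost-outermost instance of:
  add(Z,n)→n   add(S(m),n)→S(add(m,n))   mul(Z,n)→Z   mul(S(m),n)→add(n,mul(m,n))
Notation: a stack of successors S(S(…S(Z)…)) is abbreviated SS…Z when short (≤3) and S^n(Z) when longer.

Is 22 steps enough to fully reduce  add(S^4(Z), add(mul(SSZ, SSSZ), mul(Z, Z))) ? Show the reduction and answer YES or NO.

  start: add(S^4(Z), add(mul(SSZ, SSSZ), mul(Z, Z)))
  step 1: S(add(SSSZ, add(mul(SSZ, SSSZ), mul(Z, Z))))
  step 2: S(S(add(SSZ, add(mul(SSZ, SSSZ), mul(Z, Z)))))
  step 3: S(S(S(add(SZ, add(mul(SSZ, SSSZ), mul(Z, Z))))))
  step 4: S(S(S(S(add(Z, add(mul(SSZ, SSSZ), mul(Z, Z)))))))
  step 5: S(S(S(S(add(mul(SSZ, SSSZ), mul(Z, Z))))))
  step 6: S(S(S(S(add(add(SSSZ, mul(SZ, SSSZ)), mul(Z, Z))))))
  step 7: S(S(S(S(add(S(add(SSZ, mul(SZ, SSSZ))), mul(Z, Z))))))
  step 8: S(S(S(S(S(add(add(SSZ, mul(SZ, SSSZ)), mul(Z, Z)))))))
  step 9: S(S(S(S(S(add(S(add(SZ, mul(SZ, SSSZ))), mul(Z, Z)))))))
  step 10: S(S(S(S(S(S(add(add(SZ, mul(SZ, SSSZ)), mul(Z, Z))))))))
  step 11: S(S(S(S(S(S(add(S(add(Z, mul(SZ, SSSZ))), mul(Z, Z))))))))
  step 12: S(S(S(S(S(S(S(add(add(Z, mul(SZ, SSSZ)), mul(Z, Z)))))))))
  step 13: S(S(S(S(S(S(S(add(mul(SZ, SSSZ), mul(Z, Z)))))))))
  step 14: S(S(S(S(S(S(S(add(add(SSSZ, mul(Z, SSSZ)), mul(Z, Z)))))))))
  step 15: S(S(S(S(S(S(S(add(S(add(SSZ, mul(Z, SSSZ))), mul(Z, Z)))))))))
  step 16: S(S(S(S(S(S(S(S(add(add(SSZ, mul(Z, SSSZ)), mul(Z, Z))))))))))
  step 17: S(S(S(S(S(S(S(S(add(S(add(SZ, mul(Z, SSSZ))), mul(Z, Z))))))))))
  step 18: S(S(S(S(S(S(S(S(S(add(add(SZ, mul(Z, SSSZ)), mul(Z, Z)))))))))))
  step 19: S(S(S(S(S(S(S(S(S(add(S(add(Z, mul(Z, SSSZ))), mul(Z, Z)))))))))))
  step 20: S(S(S(S(S(S(S(S(S(S(add(add(Z, mul(Z, SSSZ)), mul(Z, Z))))))))))))
  step 21: S(S(S(S(S(S(S(S(S(S(add(mul(Z, SSSZ), mul(Z, Z))))))))))))
  step 22: S(S(S(S(S(S(S(S(S(S(add(Z, mul(Z, Z))))))))))))

Answer: NO — after 22 steps the term is S(S(S(S(S(S(S(S(S(S(add(Z, mul(Z, Z)))))))))))), not yet normal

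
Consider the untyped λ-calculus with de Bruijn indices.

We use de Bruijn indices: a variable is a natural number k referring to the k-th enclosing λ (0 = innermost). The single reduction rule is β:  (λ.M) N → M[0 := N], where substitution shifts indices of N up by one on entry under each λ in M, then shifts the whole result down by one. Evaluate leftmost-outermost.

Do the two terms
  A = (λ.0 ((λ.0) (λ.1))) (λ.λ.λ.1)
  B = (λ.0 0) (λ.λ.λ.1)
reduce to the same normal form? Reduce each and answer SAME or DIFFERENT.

Answer: SAME — A ⇓ λ.λ.1, B ⇓ λ.λ.1

Derivation:
Term A:
  start: (λ.0 ((λ.0) (λ.1))) (λ.λ.λ.1)
  →1  (λ.λ.λ.1) ((λ.0) (λ.λ.λ.λ.1))
  →2  λ.λ.1

Term B:
  start: (λ.0 0) (λ.λ.λ.1)
  →1  (λ.λ.λ.1) (λ.λ.λ.1)
  →2  λ.λ.1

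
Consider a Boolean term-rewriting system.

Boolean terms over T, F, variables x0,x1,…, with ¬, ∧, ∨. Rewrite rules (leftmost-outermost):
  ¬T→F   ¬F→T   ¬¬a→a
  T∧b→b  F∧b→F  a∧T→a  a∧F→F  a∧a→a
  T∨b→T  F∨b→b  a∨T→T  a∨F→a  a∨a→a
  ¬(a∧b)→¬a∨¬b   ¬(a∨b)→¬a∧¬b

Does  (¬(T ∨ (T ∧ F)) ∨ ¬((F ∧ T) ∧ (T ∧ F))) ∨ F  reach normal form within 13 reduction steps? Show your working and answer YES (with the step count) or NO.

Answer: YES — reaches normal form T in 10 ≤ 13 steps

Working:
  start: (¬(T ∨ (T ∧ F)) ∨ ¬((F ∧ T) ∧ (T ∧ F))) ∨ F
  [1] ¬(T ∨ (T ∧ F)) ∨ ¬((F ∧ T) ∧ (T ∧ F))
  [2] (¬T ∧ ¬(T ∧ F)) ∨ ¬((F ∧ T) ∧ (T ∧ F))
  [3] (F ∧ ¬(T ∧ F)) ∨ ¬((F ∧ T) ∧ (T ∧ F))
  [4] F ∨ ¬((F ∧ T) ∧ (T ∧ F))
  [5] ¬((F ∧ T) ∧ (T ∧ F))
  [6] ¬(F ∧ T) ∨ ¬(T ∧ F)
  [7] (¬F ∨ ¬T) ∨ ¬(T ∧ F)
  [8] (T ∨ ¬T) ∨ ¬(T ∧ F)
  [9] T ∨ ¬(T ∧ F)
  [10] T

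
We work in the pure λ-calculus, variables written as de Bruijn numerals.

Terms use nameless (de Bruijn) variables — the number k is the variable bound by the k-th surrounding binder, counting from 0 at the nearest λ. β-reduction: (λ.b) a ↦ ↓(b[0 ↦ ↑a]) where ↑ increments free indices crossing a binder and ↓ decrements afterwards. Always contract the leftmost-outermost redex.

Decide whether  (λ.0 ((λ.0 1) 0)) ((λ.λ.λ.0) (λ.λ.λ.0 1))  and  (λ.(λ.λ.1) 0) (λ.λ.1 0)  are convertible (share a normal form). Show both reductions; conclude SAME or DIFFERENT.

Term A:
  start: (λ.0 ((λ.0 1) 0)) ((λ.λ.λ.0) (λ.λ.λ.0 1))
  step 1: (λ.λ.λ.0) (λ.λ.λ.0 1) ((λ.0 ((λ.λ.λ.0) (λ.λ.λ.0 1))) ((λ.λ.λ.0) (λ.λ.λ.0 1)))
  step 2: (λ.λ.0) ((λ.0 ((λ.λ.λ.0) (λ.λ.λ.0 1))) ((λ.λ.λ.0) (λ.λ.λ.0 1)))
  step 3: λ.0

Term B:
  start: (λ.(λ.λ.1) 0) (λ.λ.1 0)
  step 1: (λ.λ.1) (λ.λ.1 0)
  step 2: λ.λ.λ.1 0

Answer: DIFFERENT — A ⇓ λ.0, B ⇓ λ.λ.λ.1 0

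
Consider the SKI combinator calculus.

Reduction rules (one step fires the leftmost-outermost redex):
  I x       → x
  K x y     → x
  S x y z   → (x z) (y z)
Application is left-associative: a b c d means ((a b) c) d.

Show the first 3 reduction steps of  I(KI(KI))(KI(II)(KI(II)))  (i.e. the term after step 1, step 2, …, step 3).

Answer: after 3 steps: KI(II)(KI(II))

Reduction:
  start: I(KI(KI))(KI(II)(KI(II)))
  [1] KI(KI)(KI(II)(KI(II)))
  [2] I(KI(II)(KI(II)))
  [3] KI(II)(KI(II))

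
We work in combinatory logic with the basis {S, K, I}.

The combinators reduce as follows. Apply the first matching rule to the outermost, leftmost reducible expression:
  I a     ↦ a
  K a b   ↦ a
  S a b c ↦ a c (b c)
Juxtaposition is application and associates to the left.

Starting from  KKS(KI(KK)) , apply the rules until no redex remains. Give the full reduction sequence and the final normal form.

  start: KKS(KI(KK))
  →1  K(KI(KK))
  →2  KI

Answer: normal form = KI  (in 2 steps)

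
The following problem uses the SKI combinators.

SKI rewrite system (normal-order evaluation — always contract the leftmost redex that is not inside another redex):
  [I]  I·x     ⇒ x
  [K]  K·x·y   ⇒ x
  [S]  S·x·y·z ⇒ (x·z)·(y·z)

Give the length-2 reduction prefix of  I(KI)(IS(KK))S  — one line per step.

  start: I(KI)(IS(KK))S
  step 1: KI(IS(KK))S
  step 2: IS

Answer: after 2 steps: IS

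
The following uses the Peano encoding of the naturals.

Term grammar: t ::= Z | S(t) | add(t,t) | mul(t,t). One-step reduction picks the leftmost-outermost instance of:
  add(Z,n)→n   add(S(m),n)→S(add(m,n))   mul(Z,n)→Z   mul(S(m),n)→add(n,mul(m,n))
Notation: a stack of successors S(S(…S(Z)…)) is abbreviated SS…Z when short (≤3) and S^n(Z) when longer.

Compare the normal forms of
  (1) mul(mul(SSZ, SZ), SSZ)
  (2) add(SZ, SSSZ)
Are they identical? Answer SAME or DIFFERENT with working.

Answer: SAME — A ⇓ S^4(Z), B ⇓ S^4(Z)

Working:
Term A:
  start: mul(mul(SSZ, SZ), SSZ)
  step 1: mul(add(SZ, mul(SZ, SZ)), SSZ)
  step 2: mul(S(add(Z, mul(SZ, SZ))), SSZ)
  step 3: add(SSZ, mul(add(Z, mul(SZ, SZ)), SSZ))
  step 4: S(add(SZ, mul(add(Z, mul(SZ, SZ)), SSZ)))
  step 5: S(S(add(Z, mul(add(Z, mul(SZ, SZ)), SSZ))))
  step 6: S(S(mul(add(Z, mul(SZ, SZ)), SSZ)))
  step 7: S(S(mul(mul(SZ, SZ), SSZ)))
  step 8: S(S(mul(add(SZ, mul(Z, SZ)), SSZ)))
  step 9: S(S(mul(S(add(Z, mul(Z, SZ))), SSZ)))
  step 10: S(S(add(SSZ, mul(add(Z, mul(Z, SZ)), SSZ))))
  step 11: S(S(S(add(SZ, mul(add(Z, mul(Z, SZ)), SSZ)))))
  step 12: S(S(S(S(add(Z, mul(add(Z, mul(Z, SZ)), SSZ))))))
  step 13: S(S(S(S(mul(add(Z, mul(Z, SZ)), SSZ)))))
  step 14: S(S(S(S(mul(mul(Z, SZ), SSZ)))))
  step 15: S(S(S(S(mul(Z, SSZ)))))
  step 16: S^4(Z)

Term B:
  start: add(SZ, SSSZ)
  step 1: S(add(Z, SSSZ))
  step 2: S^4(Z)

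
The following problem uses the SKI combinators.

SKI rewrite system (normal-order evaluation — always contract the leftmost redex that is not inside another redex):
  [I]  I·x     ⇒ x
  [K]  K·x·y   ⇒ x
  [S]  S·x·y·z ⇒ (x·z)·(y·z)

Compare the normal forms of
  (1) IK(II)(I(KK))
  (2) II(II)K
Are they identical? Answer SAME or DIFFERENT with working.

Term A:
  start: IK(II)(I(KK))
  →1  K(II)(I(KK))
  →2  II
  →3  I

Term B:
  start: II(II)K
  →1  I(II)K
  →2  IIK
  →3  IK
  →4  K

Answer: DIFFERENT — A ⇓ I, B ⇓ K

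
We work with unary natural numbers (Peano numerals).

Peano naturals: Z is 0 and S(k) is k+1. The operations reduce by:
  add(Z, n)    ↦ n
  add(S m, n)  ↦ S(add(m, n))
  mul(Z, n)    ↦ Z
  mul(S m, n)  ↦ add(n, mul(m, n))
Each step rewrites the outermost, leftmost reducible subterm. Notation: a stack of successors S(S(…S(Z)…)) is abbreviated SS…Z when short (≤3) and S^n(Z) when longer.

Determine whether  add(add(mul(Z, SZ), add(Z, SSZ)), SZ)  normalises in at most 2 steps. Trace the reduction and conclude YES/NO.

  start: add(add(mul(Z, SZ), add(Z, SSZ)), SZ)
  [1] add(add(Z, add(Z, SSZ)), SZ)
  [2] add(add(Z, SSZ), SZ)

Answer: NO — after 2 steps the term is add(add(Z, SSZ), SZ), not yet normal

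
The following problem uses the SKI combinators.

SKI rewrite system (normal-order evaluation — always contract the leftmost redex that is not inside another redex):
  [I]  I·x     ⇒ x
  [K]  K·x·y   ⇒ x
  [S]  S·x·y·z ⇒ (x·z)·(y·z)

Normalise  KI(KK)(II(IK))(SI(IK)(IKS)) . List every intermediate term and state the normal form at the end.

Answer: normal form = KS  (in 9 steps)

Working:
  start: KI(KK)(II(IK))(SI(IK)(IKS))
  step 1: I(II(IK))(SI(IK)(IKS))
  step 2: II(IK)(SI(IK)(IKS))
  step 3: I(IK)(SI(IK)(IKS))
  step 4: IK(SI(IK)(IKS))
  step 5: K(SI(IK)(IKS))
  step 6: K(I(IKS)(IK(IKS)))
  step 7: K(IKS(IK(IKS)))
  step 8: K(KS(IK(IKS)))
  step 9: KS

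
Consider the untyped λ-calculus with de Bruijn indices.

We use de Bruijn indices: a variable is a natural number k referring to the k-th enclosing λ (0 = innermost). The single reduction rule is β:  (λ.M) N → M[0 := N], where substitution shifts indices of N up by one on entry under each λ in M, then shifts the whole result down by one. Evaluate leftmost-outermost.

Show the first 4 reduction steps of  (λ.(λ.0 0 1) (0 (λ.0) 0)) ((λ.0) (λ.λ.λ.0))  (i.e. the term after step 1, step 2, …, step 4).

  start: (λ.(λ.0 0 1) (0 (λ.0) 0)) ((λ.0) (λ.λ.λ.0))
  [1] (λ.0 0 ((λ.0) (λ.λ.λ.0))) ((λ.0) (λ.λ.λ.0) (λ.0) ((λ.0) (λ.λ.λ.0)))
  [2] (λ.0) (λ.λ.λ.0) (λ.0) ((λ.0) (λ.λ.λ.0)) ((λ.0) (λ.λ.λ.0) (λ.0) ((λ.0) (λ.λ.λ.0))) ((λ.0) (λ.λ.λ.0))
  [3] (λ.λ.λ.0) (λ.0) ((λ.0) (λ.λ.λ.0)) ((λ.0) (λ.λ.λ.0) (λ.0) ((λ.0) (λ.λ.λ.0))) ((λ.0) (λ.λ.λ.0))
  [4] (λ.λ.0) ((λ.0) (λ.λ.λ.0)) ((λ.0) (λ.λ.λ.0) (λ.0) ((λ.0) (λ.λ.λ.0))) ((λ.0) (λ.λ.λ.0))

Answer: after 4 steps: (λ.λ.0) ((λ.0) (λ.λ.λ.0)) ((λ.0) (λ.λ.λ.0) (λ.0) ((λ.0) (λ.λ.λ.0))) ((λ.0) (λ.λ.λ.0))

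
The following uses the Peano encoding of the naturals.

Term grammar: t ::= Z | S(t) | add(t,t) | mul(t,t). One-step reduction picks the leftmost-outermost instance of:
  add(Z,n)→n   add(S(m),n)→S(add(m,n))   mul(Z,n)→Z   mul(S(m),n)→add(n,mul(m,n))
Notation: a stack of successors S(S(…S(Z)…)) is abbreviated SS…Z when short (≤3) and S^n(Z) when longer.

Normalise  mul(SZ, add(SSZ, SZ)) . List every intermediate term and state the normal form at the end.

  start: mul(SZ, add(SSZ, SZ))
  →1  add(add(SSZ, SZ), mul(Z, add(SSZ, SZ)))
  →2  add(S(add(SZ, SZ)), mul(Z, add(SSZ, SZ)))
  →3  S(add(add(SZ, SZ), mul(Z, add(SSZ, SZ))))
  →4  S(add(S(add(Z, SZ)), mul(Z, add(SSZ, SZ))))
  →5  S(S(add(add(Z, SZ), mul(Z, add(SSZ, SZ)))))
  →6  S(S(add(SZ, mul(Z, add(SSZ, SZ)))))
  →7  S(S(S(add(Z, mul(Z, add(SSZ, SZ))))))
  →8  S(S(S(mul(Z, add(SSZ, SZ)))))
  →9  SSSZ

Answer: normal form = SSSZ  (in 9 steps)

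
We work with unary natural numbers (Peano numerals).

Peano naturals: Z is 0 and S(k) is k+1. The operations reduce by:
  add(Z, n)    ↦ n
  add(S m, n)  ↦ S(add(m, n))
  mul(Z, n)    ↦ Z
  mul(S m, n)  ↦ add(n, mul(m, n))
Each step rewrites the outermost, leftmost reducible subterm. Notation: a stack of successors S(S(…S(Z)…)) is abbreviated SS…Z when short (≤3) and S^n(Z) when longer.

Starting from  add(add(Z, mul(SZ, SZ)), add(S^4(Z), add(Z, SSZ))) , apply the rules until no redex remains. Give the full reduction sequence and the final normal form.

Answer: normal form = S^7(Z)  (in 13 steps)

Derivation:
  start: add(add(Z, mul(SZ, SZ)), add(S^4(Z), add(Z, SSZ)))
  step 1: add(mul(SZ, SZ), add(S^4(Z), add(Z, SSZ)))
  step 2: add(add(SZ, mul(Z, SZ)), add(S^4(Z), add(Z, SSZ)))
  step 3: add(S(add(Z, mul(Z, SZ))), add(S^4(Z), add(Z, SSZ)))
  step 4: S(add(add(Z, mul(Z, SZ)), add(S^4(Z), add(Z, SSZ))))
  step 5: S(add(mul(Z, SZ), add(S^4(Z), add(Z, SSZ))))
  step 6: S(add(Z, add(S^4(Z), add(Z, SSZ))))
  step 7: S(add(S^4(Z), add(Z, SSZ)))
  step 8: S(S(add(SSSZ, add(Z, SSZ))))
  step 9: S(S(S(add(SSZ, add(Z, SSZ)))))
  step 10: S(S(S(S(add(SZ, add(Z, SSZ))))))
  step 11: S(S(S(S(S(add(Z, add(Z, SSZ)))))))
  step 12: S(S(S(S(S(add(Z, SSZ))))))
  step 13: S^7(Z)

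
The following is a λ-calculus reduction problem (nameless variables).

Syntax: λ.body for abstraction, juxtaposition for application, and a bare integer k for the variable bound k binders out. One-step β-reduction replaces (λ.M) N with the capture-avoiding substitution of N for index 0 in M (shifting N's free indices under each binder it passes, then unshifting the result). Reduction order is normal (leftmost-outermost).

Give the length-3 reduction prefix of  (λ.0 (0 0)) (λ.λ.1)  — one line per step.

Answer: after 3 steps: λ.λ.λ.λ.1

Reduction:
  start: (λ.0 (0 0)) (λ.λ.1)
  step 1: (λ.λ.1) ((λ.λ.1) (λ.λ.1))
  step 2: λ.(λ.λ.1) (λ.λ.1)
  step 3: λ.λ.λ.λ.1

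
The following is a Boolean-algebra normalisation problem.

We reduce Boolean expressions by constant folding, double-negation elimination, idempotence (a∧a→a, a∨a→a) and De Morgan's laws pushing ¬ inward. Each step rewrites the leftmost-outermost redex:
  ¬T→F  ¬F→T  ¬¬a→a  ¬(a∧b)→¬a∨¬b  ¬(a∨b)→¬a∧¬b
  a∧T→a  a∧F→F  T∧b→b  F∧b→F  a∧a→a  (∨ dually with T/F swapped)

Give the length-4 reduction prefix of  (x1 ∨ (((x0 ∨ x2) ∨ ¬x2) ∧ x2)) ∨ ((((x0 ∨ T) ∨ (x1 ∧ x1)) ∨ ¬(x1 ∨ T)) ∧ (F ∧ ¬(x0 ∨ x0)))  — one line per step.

Answer: after 4 steps: (x1 ∨ (((x0 ∨ x2) ∨ ¬x2) ∧ x2)) ∨ (F ∧ ¬(x0 ∨ x0))

Derivation:
  start: (x1 ∨ (((x0 ∨ x2) ∨ ¬x2) ∧ x2)) ∨ ((((x0 ∨ T) ∨ (x1 ∧ x1)) ∨ ¬(x1 ∨ T)) ∧ (F ∧ ¬(x0 ∨ x0)))
  step 1: (x1 ∨ (((x0 ∨ x2) ∨ ¬x2) ∧ x2)) ∨ (((T ∨ (x1 ∧ x1)) ∨ ¬(x1 ∨ T)) ∧ (F ∧ ¬(x0 ∨ x0)))
  step 2: (x1 ∨ (((x0 ∨ x2) ∨ ¬x2) ∧ x2)) ∨ ((T ∨ ¬(x1 ∨ T)) ∧ (F ∧ ¬(x0 ∨ x0)))
  step 3: (x1 ∨ (((x0 ∨ x2) ∨ ¬x2) ∧ x2)) ∨ (T ∧ (F ∧ ¬(x0 ∨ x0)))
  step 4: (x1 ∨ (((x0 ∨ x2) ∨ ¬x2) ∧ x2)) ∨ (F ∧ ¬(x0 ∨ x0))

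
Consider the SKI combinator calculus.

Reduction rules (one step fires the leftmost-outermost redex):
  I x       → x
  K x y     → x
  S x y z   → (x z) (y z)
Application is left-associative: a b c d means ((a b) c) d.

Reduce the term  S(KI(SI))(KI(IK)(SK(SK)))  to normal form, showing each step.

  start: S(KI(SI))(KI(IK)(SK(SK)))
  [1] SI(KI(IK)(SK(SK)))
  [2] SI(I(SK(SK)))
  [3] SI(SK(SK))

Answer: normal form = SI(SK(SK))  (in 3 steps)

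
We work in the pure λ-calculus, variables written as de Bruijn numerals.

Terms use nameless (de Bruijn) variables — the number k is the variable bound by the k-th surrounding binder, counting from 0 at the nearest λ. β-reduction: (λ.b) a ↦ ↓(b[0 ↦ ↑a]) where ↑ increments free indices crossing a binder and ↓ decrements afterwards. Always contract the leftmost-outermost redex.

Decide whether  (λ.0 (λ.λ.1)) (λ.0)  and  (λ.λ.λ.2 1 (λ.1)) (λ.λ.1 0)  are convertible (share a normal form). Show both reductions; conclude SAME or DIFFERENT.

Term A:
  start: (λ.0 (λ.λ.1)) (λ.0)
  step 1: (λ.0) (λ.λ.1)
  step 2: λ.λ.1

Term B:
  start: (λ.λ.λ.2 1 (λ.1)) (λ.λ.1 0)
  step 1: λ.λ.(λ.λ.1 0) 1 (λ.1)
  step 2: λ.λ.(λ.2 0) (λ.1)
  step 3: λ.λ.1 (λ.1)

Answer: DIFFERENT — A ⇓ λ.λ.1, B ⇓ λ.λ.1 (λ.1)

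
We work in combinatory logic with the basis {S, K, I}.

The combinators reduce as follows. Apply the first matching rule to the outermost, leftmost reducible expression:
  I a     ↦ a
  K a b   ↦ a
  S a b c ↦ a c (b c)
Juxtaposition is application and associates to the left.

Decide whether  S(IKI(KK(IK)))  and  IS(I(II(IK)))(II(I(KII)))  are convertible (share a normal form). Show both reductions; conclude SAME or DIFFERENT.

Term A:
  start: S(IKI(KK(IK)))
  →1  S(KI(KK(IK)))
  →2  SI

Term B:
  start: IS(I(II(IK)))(II(I(KII)))
  →1  S(I(II(IK)))(II(I(KII)))
  →2  S(II(IK))(II(I(KII)))
  →3  S(I(IK))(II(I(KII)))
  →4  S(IK)(II(I(KII)))
  →5  SK(II(I(KII)))
  →6  SK(I(I(KII)))
  →7  SK(I(KII))
  →8  SK(KII)
  →9  SKI

Answer: DIFFERENT — A ⇓ SI, B ⇓ SKI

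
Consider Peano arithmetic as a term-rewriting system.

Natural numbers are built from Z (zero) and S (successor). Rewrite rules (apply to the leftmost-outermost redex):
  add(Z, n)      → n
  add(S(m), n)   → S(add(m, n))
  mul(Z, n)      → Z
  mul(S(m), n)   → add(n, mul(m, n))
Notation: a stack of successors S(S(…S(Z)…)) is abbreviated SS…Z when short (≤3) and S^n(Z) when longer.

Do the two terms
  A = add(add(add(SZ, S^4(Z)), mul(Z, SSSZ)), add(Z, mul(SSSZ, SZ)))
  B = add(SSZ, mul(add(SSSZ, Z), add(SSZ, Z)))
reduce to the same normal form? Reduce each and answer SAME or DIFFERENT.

Answer: SAME — A ⇓ S^8(Z), B ⇓ S^8(Z)

Reduction:
Term A:
  start: add(add(add(SZ, S^4(Z)), mul(Z, SSSZ)), add(Z, mul(SSSZ, SZ)))
  →1  add(add(S(add(Z, S^4(Z))), mul(Z, SSSZ)), add(Z, mul(SSSZ, SZ)))
  →2  add(S(add(add(Z, S^4(Z)), mul(Z, SSSZ))), add(Z, mul(SSSZ, SZ)))
  →3  S(add(add(add(Z, S^4(Z)), mul(Z, SSSZ)), add(Z, mul(SSSZ, SZ))))
  →4  S(add(add(S^4(Z), mul(Z, SSSZ)), add(Z, mul(SSSZ, SZ))))
  →5  S(add(S(add(SSSZ, mul(Z, SSSZ))), add(Z, mul(SSSZ, SZ))))
  →6  S(S(add(add(SSSZ, mul(Z, SSSZ)), add(Z, mul(SSSZ, SZ)))))
  →7  S(S(add(S(add(SSZ, mul(Z, SSSZ))), add(Z, mul(SSSZ, SZ)))))
  →8  S(S(S(add(add(SSZ, mul(Z, SSSZ)), add(Z, mul(SSSZ, SZ))))))
  →9  S(S(S(add(S(add(SZ, mul(Z, SSSZ))), add(Z, mul(SSSZ, SZ))))))
  →10  S(S(S(S(add(add(SZ, mul(Z, SSSZ)), add(Z, mul(SSSZ, SZ)))))))
  →11  S(S(S(S(add(S(add(Z, mul(Z, SSSZ))), add(Z, mul(SSSZ, SZ)))))))
  →12  S(S(S(S(S(add(add(Z, mul(Z, SSSZ)), add(Z, mul(SSSZ, SZ))))))))
  →13  S(S(S(S(S(add(mul(Z, SSSZ), add(Z, mul(SSSZ, SZ))))))))
  →14  S(S(S(S(S(add(Z, add(Z, mul(SSSZ, SZ))))))))
  →15  S(S(S(S(S(add(Z, mul(SSSZ, SZ)))))))
  →16  S(S(S(S(S(mul(SSSZ, SZ))))))
  →17  S(S(S(S(S(add(SZ, mul(SSZ, SZ)))))))
  →18  S(S(S(S(S(S(add(Z, mul(SSZ, SZ))))))))
  →19  S(S(S(S(S(S(mul(SSZ, SZ)))))))
  →20  S(S(S(S(S(S(add(SZ, mul(SZ, SZ))))))))
  →21  S(S(S(S(S(S(S(add(Z, mul(SZ, SZ)))))))))
  →22  S(S(S(S(S(S(S(mul(SZ, SZ))))))))
  →23  S(S(S(S(S(S(S(add(SZ, mul(Z, SZ)))))))))
  →24  S(S(S(S(S(S(S(S(add(Z, mul(Z, SZ))))))))))
  →25  S(S(S(S(S(S(S(S(mul(Z, SZ)))))))))
  →26  S^8(Z)

Term B:
  start: add(SSZ, mul(add(SSSZ, Z), add(SSZ, Z)))
  →1  S(add(SZ, mul(add(SSSZ, Z), add(SSZ, Z))))
  →2  S(S(add(Z, mul(add(SSSZ, Z), add(SSZ, Z)))))
  →3  S(S(mul(add(SSSZ, Z), add(SSZ, Z))))
  →4  S(S(mul(S(add(SSZ, Z)), add(SSZ, Z))))
  →5  S(S(add(add(SSZ, Z), mul(add(SSZ, Z), add(SSZ, Z)))))
  →6  S(S(add(S(add(SZ, Z)), mul(add(SSZ, Z), add(SSZ, Z)))))
  →7  S(S(S(add(add(SZ, Z), mul(add(SSZ, Z), add(SSZ, Z))))))
  →8  S(S(S(add(S(add(Z, Z)), mul(add(SSZ, Z), add(SSZ, Z))))))
  →9  S(S(S(S(add(add(Z, Z), mul(add(SSZ, Z), add(SSZ, Z)))))))
  →10  S(S(S(S(add(Z, mul(add(SSZ, Z), add(SSZ, Z)))))))
  →11  S(S(S(S(mul(add(SSZ, Z), add(SSZ, Z))))))
  →12  S(S(S(S(mul(S(add(SZ, Z)), add(SSZ, Z))))))
  →13  S(S(S(S(add(add(SSZ, Z), mul(add(SZ, Z), add(SSZ, Z)))))))
  →14  S(S(S(S(add(S(add(SZ, Z)), mul(add(SZ, Z), add(SSZ, Z)))))))
  →15  S(S(S(S(S(add(add(SZ, Z), mul(add(SZ, Z), add(SSZ, Z))))))))
  →16  S(S(S(S(S(add(S(add(Z, Z)), mul(add(SZ, Z), add(SSZ, Z))))))))
  →17  S(S(S(S(S(S(add(add(Z, Z), mul(add(SZ, Z), add(SSZ, Z)))))))))
  →18  S(S(S(S(S(S(add(Z, mul(add(SZ, Z), add(SSZ, Z)))))))))
  →19  S(S(S(S(S(S(mul(add(SZ, Z), add(SSZ, Z))))))))
  →20  S(S(S(S(S(S(mul(S(add(Z, Z)), add(SSZ, Z))))))))
  →21  S(S(S(S(S(S(add(add(SSZ, Z), mul(add(Z, Z), add(SSZ, Z)))))))))
  →22  S(S(S(S(S(S(add(S(add(SZ, Z)), mul(add(Z, Z), add(SSZ, Z)))))))))
  →23  S(S(S(S(S(S(S(add(add(SZ, Z), mul(add(Z, Z), add(SSZ, Z))))))))))
  →24  S(S(S(S(S(S(S(add(S(add(Z, Z)), mul(add(Z, Z), add(SSZ, Z))))))))))
  →25  S(S(S(S(S(S(S(S(add(add(Z, Z), mul(add(Z, Z), add(SSZ, Z)))))))))))
  →26  S(S(S(S(S(S(S(S(add(Z, mul(add(Z, Z), add(SSZ, Z)))))))))))
  →27  S(S(S(S(S(S(S(S(mul(add(Z, Z), add(SSZ, Z))))))))))
  →28  S(S(S(S(S(S(S(S(mul(Z, add(SSZ, Z))))))))))
  →29  S^8(Z)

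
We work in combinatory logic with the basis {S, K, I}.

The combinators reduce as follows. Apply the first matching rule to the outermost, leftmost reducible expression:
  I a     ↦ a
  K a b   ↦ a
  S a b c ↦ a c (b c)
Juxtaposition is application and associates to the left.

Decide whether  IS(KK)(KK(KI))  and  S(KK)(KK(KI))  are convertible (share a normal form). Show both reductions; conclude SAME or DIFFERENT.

Answer: SAME — A ⇓ S(KK)K, B ⇓ S(KK)K

Derivation:
Term A:
  start: IS(KK)(KK(KI))
  [1] S(KK)(KK(KI))
  [2] S(KK)K

Term B:
  start: S(KK)(KK(KI))
  [1] S(KK)K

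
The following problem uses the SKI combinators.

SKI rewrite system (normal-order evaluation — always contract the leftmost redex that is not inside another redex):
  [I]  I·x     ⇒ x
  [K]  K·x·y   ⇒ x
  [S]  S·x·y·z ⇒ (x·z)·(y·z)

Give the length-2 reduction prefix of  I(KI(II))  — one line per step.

Answer: after 2 steps: I

Working:
  start: I(KI(II))
  [1] KI(II)
  [2] I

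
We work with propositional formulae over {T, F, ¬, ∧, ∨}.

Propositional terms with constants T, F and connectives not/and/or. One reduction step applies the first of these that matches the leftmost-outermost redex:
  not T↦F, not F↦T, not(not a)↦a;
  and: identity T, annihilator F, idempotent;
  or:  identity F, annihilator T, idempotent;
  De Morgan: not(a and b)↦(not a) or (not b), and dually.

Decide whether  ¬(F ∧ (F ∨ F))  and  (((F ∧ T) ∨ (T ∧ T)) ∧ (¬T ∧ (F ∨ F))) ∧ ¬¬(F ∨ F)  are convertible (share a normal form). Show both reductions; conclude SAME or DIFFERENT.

Term A:
  start: ¬(F ∧ (F ∨ F))
  [1] ¬F ∨ ¬(F ∨ F)
  [2] T ∨ ¬(F ∨ F)
  [3] T

Term B:
  start: (((F ∧ T) ∨ (T ∧ T)) ∧ (¬T ∧ (F ∨ F))) ∧ ¬¬(F ∨ F)
  [1] ((F ∨ (T ∧ T)) ∧ (¬T ∧ (F ∨ F))) ∧ ¬¬(F ∨ F)
  [2] ((T ∧ T) ∧ (¬T ∧ (F ∨ F))) ∧ ¬¬(F ∨ F)
  [3] (T ∧ (¬T ∧ (F ∨ F))) ∧ ¬¬(F ∨ F)
  [4] (¬T ∧ (F ∨ F)) ∧ ¬¬(F ∨ F)
  [5] (F ∧ (F ∨ F)) ∧ ¬¬(F ∨ F)
  [6] F ∧ ¬¬(F ∨ F)
  [7] F

Answer: DIFFERENT — A ⇓ T, B ⇓ F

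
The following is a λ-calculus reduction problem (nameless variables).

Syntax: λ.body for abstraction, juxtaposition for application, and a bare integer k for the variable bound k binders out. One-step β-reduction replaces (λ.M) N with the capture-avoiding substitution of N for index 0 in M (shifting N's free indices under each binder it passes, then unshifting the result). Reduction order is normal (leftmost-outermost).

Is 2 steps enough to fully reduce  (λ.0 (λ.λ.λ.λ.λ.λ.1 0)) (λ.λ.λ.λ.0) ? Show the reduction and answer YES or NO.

Answer: YES — reaches normal form λ.λ.λ.0 in 2 ≤ 2 steps

Working:
  start: (λ.0 (λ.λ.λ.λ.λ.λ.1 0)) (λ.λ.λ.λ.0)
  →1  (λ.λ.λ.λ.0) (λ.λ.λ.λ.λ.λ.1 0)
  →2  λ.λ.λ.0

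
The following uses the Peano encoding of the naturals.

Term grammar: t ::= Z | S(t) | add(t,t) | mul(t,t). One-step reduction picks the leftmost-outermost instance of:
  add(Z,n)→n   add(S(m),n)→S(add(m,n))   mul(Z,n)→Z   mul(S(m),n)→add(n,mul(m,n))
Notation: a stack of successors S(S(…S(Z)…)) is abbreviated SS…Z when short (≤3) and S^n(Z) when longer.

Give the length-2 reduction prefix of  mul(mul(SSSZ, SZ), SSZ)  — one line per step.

  start: mul(mul(SSSZ, SZ), SSZ)
  step 1: mul(add(SZ, mul(SSZ, SZ)), SSZ)
  step 2: mul(S(add(Z, mul(SSZ, SZ))), SSZ)

Answer: after 2 steps: mul(S(add(Z, mul(SSZ, SZ))), SSZ)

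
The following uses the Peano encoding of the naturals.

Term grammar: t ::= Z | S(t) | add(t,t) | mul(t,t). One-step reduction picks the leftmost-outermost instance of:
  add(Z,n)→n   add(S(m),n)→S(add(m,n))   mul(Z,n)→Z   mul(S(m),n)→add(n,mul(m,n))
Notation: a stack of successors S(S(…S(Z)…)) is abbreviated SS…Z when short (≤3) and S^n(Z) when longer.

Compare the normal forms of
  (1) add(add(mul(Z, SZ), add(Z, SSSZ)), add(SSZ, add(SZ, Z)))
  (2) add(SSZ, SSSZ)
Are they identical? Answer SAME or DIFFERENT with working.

Term A:
  start: add(add(mul(Z, SZ), add(Z, SSSZ)), add(SSZ, add(SZ, Z)))
  step 1: add(add(Z, add(Z, SSSZ)), add(SSZ, add(SZ, Z)))
  step 2: add(add(Z, SSSZ), add(SSZ, add(SZ, Z)))
  step 3: add(SSSZ, add(SSZ, add(SZ, Z)))
  step 4: S(add(SSZ, add(SSZ, add(SZ, Z))))
  step 5: S(S(add(SZ, add(SSZ, add(SZ, Z)))))
  step 6: S(S(S(add(Z, add(SSZ, add(SZ, Z))))))
  step 7: S(S(S(add(SSZ, add(SZ, Z)))))
  step 8: S(S(S(S(add(SZ, add(SZ, Z))))))
  step 9: S(S(S(S(S(add(Z, add(SZ, Z)))))))
  step 10: S(S(S(S(S(add(SZ, Z))))))
  step 11: S(S(S(S(S(S(add(Z, Z)))))))
  step 12: S^6(Z)

Term B:
  start: add(SSZ, SSSZ)
  step 1: S(add(SZ, SSSZ))
  step 2: S(S(add(Z, SSSZ)))
  step 3: S^5(Z)

Answer: DIFFERENT — A ⇓ S^6(Z), B ⇓ S^5(Z)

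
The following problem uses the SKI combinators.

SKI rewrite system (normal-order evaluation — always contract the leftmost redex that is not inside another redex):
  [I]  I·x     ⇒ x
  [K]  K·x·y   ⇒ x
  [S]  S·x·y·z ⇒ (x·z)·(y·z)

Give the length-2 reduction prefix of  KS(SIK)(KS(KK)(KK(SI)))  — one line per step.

Answer: after 2 steps: S(S(KK(SI)))

Derivation:
  start: KS(SIK)(KS(KK)(KK(SI)))
  step 1: S(KS(KK)(KK(SI)))
  step 2: S(S(KK(SI)))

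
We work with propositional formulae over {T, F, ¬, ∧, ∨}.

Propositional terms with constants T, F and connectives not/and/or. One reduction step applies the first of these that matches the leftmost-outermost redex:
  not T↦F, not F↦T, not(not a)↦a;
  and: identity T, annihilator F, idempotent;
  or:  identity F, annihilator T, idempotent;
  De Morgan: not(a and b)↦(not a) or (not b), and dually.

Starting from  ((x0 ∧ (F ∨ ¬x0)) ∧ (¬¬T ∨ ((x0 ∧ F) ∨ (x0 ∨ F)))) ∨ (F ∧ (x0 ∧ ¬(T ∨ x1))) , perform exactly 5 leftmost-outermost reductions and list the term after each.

  start: ((x0 ∧ (F ∨ ¬x0)) ∧ (¬¬T ∨ ((x0 ∧ F) ∨ (x0 ∨ F)))) ∨ (F ∧ (x0 ∧ ¬(T ∨ x1)))
  →1  ((x0 ∧ ¬x0) ∧ (¬¬T ∨ ((x0 ∧ F) ∨ (x0 ∨ F)))) ∨ (F ∧ (x0 ∧ ¬(T ∨ x1)))
  →2  ((x0 ∧ ¬x0) ∧ (T ∨ ((x0 ∧ F) ∨ (x0 ∨ F)))) ∨ (F ∧ (x0 ∧ ¬(T ∨ x1)))
  →3  ((x0 ∧ ¬x0) ∧ T) ∨ (F ∧ (x0 ∧ ¬(T ∨ x1)))
  →4  (x0 ∧ ¬x0) ∨ (F ∧ (x0 ∧ ¬(T ∨ x1)))
  →5  (x0 ∧ ¬x0) ∨ F

Answer: after 5 steps: (x0 ∧ ¬x0) ∨ F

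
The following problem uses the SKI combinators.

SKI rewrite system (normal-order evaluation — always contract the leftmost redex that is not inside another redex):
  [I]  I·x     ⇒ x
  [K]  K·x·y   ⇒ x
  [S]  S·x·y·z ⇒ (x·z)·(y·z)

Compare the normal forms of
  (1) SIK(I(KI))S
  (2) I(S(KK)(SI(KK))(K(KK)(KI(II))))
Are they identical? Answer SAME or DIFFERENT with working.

Term A:
  start: SIK(I(KI))S
  →1  I(I(KI))(K(I(KI)))S
  →2  I(KI)(K(I(KI)))S
  →3  KI(K(I(KI)))S
  →4  IS
  →5  S

Term B:
  start: I(S(KK)(SI(KK))(K(KK)(KI(II))))
  →1  S(KK)(SI(KK))(K(KK)(KI(II)))
  →2  KK(K(KK)(KI(II)))(SI(KK)(K(KK)(KI(II))))
  →3  K(SI(KK)(K(KK)(KI(II))))
  →4  K(I(K(KK)(KI(II)))(KK(K(KK)(KI(II)))))
  →5  K(K(KK)(KI(II))(KK(K(KK)(KI(II)))))
  →6  K(KK(KK(K(KK)(KI(II)))))
  →7  KK

Answer: DIFFERENT — A ⇓ S, B ⇓ KK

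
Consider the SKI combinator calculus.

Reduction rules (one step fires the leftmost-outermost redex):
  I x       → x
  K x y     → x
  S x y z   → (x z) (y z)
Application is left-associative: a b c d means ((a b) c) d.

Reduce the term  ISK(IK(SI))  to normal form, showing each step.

  start: ISK(IK(SI))
  step 1: SK(IK(SI))
  step 2: SK(K(SI))

Answer: normal form = SK(K(SI))  (in 2 steps)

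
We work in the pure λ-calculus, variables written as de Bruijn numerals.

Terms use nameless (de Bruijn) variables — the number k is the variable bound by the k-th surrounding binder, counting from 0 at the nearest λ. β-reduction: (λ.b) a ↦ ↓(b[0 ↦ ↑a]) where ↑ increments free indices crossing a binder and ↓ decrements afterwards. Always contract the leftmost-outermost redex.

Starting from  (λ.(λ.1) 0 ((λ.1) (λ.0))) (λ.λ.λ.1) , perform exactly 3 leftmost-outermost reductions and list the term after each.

  start: (λ.(λ.1) 0 ((λ.1) (λ.0))) (λ.λ.λ.1)
  [1] (λ.λ.λ.λ.1) (λ.λ.λ.1) ((λ.λ.λ.λ.1) (λ.0))
  [2] (λ.λ.λ.1) ((λ.λ.λ.λ.1) (λ.0))
  [3] λ.λ.1

Answer: after 3 steps: λ.λ.1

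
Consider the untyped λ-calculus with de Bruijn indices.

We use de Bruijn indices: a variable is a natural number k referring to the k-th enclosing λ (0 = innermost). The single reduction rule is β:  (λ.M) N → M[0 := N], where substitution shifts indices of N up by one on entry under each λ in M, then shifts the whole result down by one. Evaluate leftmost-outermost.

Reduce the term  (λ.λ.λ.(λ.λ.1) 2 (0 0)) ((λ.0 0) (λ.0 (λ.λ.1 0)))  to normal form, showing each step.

Answer: normal form = λ.λ.λ.λ.1 0  (in 8 steps)

Derivation:
  start: (λ.λ.λ.(λ.λ.1) 2 (0 0)) ((λ.0 0) (λ.0 (λ.λ.1 0)))
  [1] λ.λ.(λ.λ.1) ((λ.0 0) (λ.0 (λ.λ.1 0))) (0 0)
  [2] λ.λ.(λ.(λ.0 0) (λ.0 (λ.λ.1 0))) (0 0)
  [3] λ.λ.(λ.0 0) (λ.0 (λ.λ.1 0))
  [4] λ.λ.(λ.0 (λ.λ.1 0)) (λ.0 (λ.λ.1 0))
  [5] λ.λ.(λ.0 (λ.λ.1 0)) (λ.λ.1 0)
  [6] λ.λ.(λ.λ.1 0) (λ.λ.1 0)
  [7] λ.λ.λ.(λ.λ.1 0) 0
  [8] λ.λ.λ.λ.1 0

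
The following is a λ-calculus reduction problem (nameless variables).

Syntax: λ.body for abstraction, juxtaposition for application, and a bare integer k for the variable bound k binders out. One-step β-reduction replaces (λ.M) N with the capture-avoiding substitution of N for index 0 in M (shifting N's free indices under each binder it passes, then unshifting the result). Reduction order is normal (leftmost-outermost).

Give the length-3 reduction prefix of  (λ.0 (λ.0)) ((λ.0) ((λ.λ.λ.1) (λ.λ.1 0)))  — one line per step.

  start: (λ.0 (λ.0)) ((λ.0) ((λ.λ.λ.1) (λ.λ.1 0)))
  step 1: (λ.0) ((λ.λ.λ.1) (λ.λ.1 0)) (λ.0)
  step 2: (λ.λ.λ.1) (λ.λ.1 0) (λ.0)
  step 3: (λ.λ.1) (λ.0)

Answer: after 3 steps: (λ.λ.1) (λ.0)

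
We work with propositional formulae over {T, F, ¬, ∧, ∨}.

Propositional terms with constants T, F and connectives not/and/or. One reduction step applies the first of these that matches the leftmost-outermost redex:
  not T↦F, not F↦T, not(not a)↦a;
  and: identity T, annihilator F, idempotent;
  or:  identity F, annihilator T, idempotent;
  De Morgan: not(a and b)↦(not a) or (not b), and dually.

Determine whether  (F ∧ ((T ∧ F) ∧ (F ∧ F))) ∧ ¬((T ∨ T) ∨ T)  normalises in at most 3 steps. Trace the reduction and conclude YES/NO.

Answer: YES — reaches normal form F in 2 ≤ 3 steps

Working:
  start: (F ∧ ((T ∧ F) ∧ (F ∧ F))) ∧ ¬((T ∨ T) ∨ T)
  →1  F ∧ ¬((T ∨ T) ∨ T)
  →2  F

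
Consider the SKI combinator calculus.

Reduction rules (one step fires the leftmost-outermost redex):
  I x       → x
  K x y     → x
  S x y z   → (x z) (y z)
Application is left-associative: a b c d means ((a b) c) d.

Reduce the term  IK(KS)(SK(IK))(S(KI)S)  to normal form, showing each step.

  start: IK(KS)(SK(IK))(S(KI)S)
  [1] K(KS)(SK(IK))(S(KI)S)
  [2] KS(S(KI)S)
  [3] S

Answer: normal form = S  (in 3 steps)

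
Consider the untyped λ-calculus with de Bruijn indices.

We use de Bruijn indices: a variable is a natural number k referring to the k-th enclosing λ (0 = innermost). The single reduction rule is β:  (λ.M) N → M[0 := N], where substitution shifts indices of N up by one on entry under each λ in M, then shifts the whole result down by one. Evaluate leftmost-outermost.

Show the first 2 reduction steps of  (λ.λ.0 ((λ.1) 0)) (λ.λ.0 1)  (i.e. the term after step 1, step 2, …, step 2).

Answer: after 2 steps: λ.0 0

Derivation:
  start: (λ.λ.0 ((λ.1) 0)) (λ.λ.0 1)
  [1] λ.0 ((λ.1) 0)
  [2] λ.0 0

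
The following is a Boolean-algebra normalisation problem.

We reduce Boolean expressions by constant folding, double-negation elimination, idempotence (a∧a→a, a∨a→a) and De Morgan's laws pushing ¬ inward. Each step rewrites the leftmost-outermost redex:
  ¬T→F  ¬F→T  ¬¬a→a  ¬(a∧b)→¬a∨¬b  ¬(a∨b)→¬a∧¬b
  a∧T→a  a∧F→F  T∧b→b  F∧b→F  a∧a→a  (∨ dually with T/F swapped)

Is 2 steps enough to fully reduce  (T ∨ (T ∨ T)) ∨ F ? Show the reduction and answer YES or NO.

  start: (T ∨ (T ∨ T)) ∨ F
  step 1: T ∨ (T ∨ T)
  step 2: T

Answer: YES — reaches normal form T in 2 ≤ 2 steps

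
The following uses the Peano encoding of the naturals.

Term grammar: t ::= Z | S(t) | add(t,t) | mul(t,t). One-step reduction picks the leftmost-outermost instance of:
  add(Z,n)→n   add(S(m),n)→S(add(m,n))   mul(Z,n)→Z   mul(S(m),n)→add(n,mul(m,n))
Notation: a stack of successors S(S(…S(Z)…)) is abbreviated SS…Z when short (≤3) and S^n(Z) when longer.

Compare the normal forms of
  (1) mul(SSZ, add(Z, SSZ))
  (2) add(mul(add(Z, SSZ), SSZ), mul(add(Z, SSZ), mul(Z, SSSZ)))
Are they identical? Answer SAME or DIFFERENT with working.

Term A:
  start: mul(SSZ, add(Z, SSZ))
  →1  add(add(Z, SSZ), mul(SZ, add(Z, SSZ)))
  →2  add(SSZ, mul(SZ, add(Z, SSZ)))
  →3  S(add(SZ, mul(SZ, add(Z, SSZ))))
  →4  S(S(add(Z, mul(SZ, add(Z, SSZ)))))
  →5  S(S(mul(SZ, add(Z, SSZ))))
  →6  S(S(add(add(Z, SSZ), mul(Z, add(Z, SSZ)))))
  →7  S(S(add(SSZ, mul(Z, add(Z, SSZ)))))
  →8  S(S(S(add(SZ, mul(Z, add(Z, SSZ))))))
  →9  S(S(S(S(add(Z, mul(Z, add(Z, SSZ)))))))
  →10  S(S(S(S(mul(Z, add(Z, SSZ))))))
  →11  S^4(Z)

Term B:
  start: add(mul(add(Z, SSZ), SSZ), mul(add(Z, SSZ), mul(Z, SSSZ)))
  →1  add(mul(SSZ, SSZ), mul(add(Z, SSZ), mul(Z, SSSZ)))
  →2  add(add(SSZ, mul(SZ, SSZ)), mul(add(Z, SSZ), mul(Z, SSSZ)))
  →3  add(S(add(SZ, mul(SZ, SSZ))), mul(add(Z, SSZ), mul(Z, SSSZ)))
  →4  S(add(add(SZ, mul(SZ, SSZ)), mul(add(Z, SSZ), mul(Z, SSSZ))))
  →5  S(add(S(add(Z, mul(SZ, SSZ))), mul(add(Z, SSZ), mul(Z, SSSZ))))
  →6  S(S(add(add(Z, mul(SZ, SSZ)), mul(add(Z, SSZ), mul(Z, SSSZ)))))
  →7  S(S(add(mul(SZ, SSZ), mul(add(Z, SSZ), mul(Z, SSSZ)))))
  →8  S(S(add(add(SSZ, mul(Z, SSZ)), mul(add(Z, SSZ), mul(Z, SSSZ)))))
  →9  S(S(add(S(add(SZ, mul(Z, SSZ))), mul(add(Z, SSZ), mul(Z, SSSZ)))))
  →10  S(S(S(add(add(SZ, mul(Z, SSZ)), mul(add(Z, SSZ), mul(Z, SSSZ))))))
  →11  S(S(S(add(S(add(Z, mul(Z, SSZ))), mul(add(Z, SSZ), mul(Z, SSSZ))))))
  →12  S(S(S(S(add(add(Z, mul(Z, SSZ)), mul(add(Z, SSZ), mul(Z, SSSZ)))))))
  →13  S(S(S(S(add(mul(Z, SSZ), mul(add(Z, SSZ), mul(Z, SSSZ)))))))
  →14  S(S(S(S(add(Z, mul(add(Z, SSZ), mul(Z, SSSZ)))))))
  →15  S(S(S(S(mul(add(Z, SSZ), mul(Z, SSSZ))))))
  →16  S(S(S(S(mul(SSZ, mul(Z, SSSZ))))))
  →17  S(S(S(S(add(mul(Z, SSSZ), mul(SZ, mul(Z, SSSZ)))))))
  →18  S(S(S(S(add(Z, mul(SZ, mul(Z, SSSZ)))))))
  →19  S(S(S(S(mul(SZ, mul(Z, SSSZ))))))
  →20  S(S(S(S(add(mul(Z, SSSZ), mul(Z, mul(Z, SSSZ)))))))
  →21  S(S(S(S(add(Z, mul(Z, mul(Z, SSSZ)))))))
  →22  S(S(S(S(mul(Z, mul(Z, SSSZ))))))
  →23  S^4(Z)

Answer: SAME — A ⇓ S^4(Z), B ⇓ S^4(Z)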